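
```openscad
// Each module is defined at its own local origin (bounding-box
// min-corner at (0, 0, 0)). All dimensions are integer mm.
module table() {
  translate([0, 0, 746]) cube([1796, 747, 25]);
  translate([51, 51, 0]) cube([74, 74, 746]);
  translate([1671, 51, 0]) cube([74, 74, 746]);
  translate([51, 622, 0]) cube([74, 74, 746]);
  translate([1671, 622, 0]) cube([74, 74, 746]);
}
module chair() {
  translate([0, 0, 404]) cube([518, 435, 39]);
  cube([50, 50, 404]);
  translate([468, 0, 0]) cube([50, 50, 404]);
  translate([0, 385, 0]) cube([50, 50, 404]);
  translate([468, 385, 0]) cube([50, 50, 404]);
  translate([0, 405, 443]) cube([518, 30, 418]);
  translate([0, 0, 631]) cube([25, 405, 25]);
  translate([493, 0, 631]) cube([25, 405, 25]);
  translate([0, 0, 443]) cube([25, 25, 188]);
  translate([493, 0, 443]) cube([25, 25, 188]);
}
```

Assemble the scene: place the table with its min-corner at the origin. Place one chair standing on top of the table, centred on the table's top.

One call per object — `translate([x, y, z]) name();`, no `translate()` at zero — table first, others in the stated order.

table();
translate([639, 156, 771]) chair();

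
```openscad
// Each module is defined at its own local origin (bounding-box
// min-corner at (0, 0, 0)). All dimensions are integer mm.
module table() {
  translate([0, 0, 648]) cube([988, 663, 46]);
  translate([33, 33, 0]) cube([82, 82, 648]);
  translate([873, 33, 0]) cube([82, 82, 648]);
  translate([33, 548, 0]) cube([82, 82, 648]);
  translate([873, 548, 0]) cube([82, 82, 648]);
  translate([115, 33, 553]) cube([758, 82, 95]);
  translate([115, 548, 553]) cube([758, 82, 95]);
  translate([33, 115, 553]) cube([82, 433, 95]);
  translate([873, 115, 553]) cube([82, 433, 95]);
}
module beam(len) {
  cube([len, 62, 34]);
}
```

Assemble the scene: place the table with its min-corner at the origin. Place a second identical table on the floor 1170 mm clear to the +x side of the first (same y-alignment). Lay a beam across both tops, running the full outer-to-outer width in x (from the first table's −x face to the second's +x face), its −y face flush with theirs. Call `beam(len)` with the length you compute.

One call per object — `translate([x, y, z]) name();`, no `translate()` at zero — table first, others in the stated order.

table();
translate([2158, 0, 0]) table();
translate([0, 0, 694]) beam(3146);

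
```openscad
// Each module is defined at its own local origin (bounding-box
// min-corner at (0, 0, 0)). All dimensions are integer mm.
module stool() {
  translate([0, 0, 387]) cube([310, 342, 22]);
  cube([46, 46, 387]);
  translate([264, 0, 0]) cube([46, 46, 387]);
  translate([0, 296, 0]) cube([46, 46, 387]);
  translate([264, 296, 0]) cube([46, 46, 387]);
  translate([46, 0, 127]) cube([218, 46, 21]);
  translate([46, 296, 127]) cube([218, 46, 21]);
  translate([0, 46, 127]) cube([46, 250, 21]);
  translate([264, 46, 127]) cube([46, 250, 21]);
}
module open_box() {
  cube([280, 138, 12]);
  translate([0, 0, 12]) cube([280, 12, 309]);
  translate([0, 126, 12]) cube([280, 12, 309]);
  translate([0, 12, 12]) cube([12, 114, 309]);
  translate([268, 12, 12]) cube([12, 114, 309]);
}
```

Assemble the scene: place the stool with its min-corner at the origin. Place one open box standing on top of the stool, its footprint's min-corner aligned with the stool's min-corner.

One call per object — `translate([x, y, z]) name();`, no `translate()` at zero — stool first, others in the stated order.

stool();
translate([0, 0, 409]) open_box();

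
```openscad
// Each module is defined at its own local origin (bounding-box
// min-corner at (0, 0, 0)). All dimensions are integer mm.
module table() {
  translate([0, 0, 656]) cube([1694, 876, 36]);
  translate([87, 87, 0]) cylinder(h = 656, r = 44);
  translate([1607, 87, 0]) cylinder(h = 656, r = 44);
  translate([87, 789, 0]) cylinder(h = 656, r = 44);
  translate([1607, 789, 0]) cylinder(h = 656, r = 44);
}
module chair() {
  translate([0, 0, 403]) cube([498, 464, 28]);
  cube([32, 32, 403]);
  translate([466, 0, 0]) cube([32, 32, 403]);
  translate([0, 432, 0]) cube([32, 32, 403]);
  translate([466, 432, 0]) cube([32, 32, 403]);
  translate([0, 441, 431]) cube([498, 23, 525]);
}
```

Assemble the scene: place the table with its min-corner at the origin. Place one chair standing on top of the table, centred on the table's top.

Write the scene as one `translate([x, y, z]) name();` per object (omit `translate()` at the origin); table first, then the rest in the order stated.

table();
translate([598, 206, 692]) chair();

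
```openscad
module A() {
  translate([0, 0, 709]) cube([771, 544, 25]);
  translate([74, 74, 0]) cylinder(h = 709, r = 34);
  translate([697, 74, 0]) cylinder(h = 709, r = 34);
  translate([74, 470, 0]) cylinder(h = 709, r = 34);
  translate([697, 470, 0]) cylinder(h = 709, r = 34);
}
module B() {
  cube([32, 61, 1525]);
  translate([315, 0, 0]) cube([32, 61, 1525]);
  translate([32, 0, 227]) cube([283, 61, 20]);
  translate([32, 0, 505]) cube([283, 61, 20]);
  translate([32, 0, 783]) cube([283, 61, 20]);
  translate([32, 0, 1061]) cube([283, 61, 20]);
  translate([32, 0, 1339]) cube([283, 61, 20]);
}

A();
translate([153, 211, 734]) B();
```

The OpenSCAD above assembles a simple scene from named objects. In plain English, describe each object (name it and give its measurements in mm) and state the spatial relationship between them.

A is a table: top 771 mm (x) × 544 mm (y), 25 mm thick, upper face at z = 734 mm, on four round legs of 68 mm diameter, each leg's bounding box inset 40 mm from the nearest pair of top edges, running from z = 0 to the bottom of the top.

B is a straight ladder. Two 32×61 mm vertical rails, 1525 mm tall, stand 347 mm apart (outside-to-outside) with their front faces coplanar on the −y side. 5 rungs, each 61 mm deep and 20 mm tall, span between the inner faces of the rails, front faces flush with the rails. The lowest rung's underside is at z = 227 mm and rungs are spaced 278 mm apart (underside to underside).

The ladder is on top of the table.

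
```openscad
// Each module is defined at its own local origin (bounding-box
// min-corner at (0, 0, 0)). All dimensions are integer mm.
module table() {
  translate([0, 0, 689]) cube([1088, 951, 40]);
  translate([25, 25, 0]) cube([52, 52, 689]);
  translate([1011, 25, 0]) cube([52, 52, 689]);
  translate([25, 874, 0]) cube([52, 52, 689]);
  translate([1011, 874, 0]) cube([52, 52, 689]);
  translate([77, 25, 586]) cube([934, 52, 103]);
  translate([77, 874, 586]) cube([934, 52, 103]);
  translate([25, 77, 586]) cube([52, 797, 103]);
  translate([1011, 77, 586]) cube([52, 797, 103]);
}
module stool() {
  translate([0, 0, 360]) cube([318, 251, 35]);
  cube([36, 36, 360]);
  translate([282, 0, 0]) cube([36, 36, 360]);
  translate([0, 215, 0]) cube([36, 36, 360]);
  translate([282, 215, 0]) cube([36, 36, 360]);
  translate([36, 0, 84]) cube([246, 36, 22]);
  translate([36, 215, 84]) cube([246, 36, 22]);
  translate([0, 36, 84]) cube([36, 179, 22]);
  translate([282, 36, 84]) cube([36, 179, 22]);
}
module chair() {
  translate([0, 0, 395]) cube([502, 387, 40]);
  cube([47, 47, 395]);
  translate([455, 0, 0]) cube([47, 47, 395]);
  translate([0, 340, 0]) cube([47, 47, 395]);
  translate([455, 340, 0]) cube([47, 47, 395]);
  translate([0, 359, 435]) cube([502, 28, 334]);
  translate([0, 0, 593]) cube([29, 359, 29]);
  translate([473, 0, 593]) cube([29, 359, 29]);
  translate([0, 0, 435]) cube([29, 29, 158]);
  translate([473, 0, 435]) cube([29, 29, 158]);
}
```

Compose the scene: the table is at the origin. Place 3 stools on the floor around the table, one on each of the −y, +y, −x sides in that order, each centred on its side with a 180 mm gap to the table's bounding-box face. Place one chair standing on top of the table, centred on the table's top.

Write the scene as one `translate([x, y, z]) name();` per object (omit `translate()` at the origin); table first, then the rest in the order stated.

table();
translate([385, -431, 0]) stool();
translate([385, 1131, 0]) stool();
translate([-498, 350, 0]) stool();
translate([293, 282, 729]) chair();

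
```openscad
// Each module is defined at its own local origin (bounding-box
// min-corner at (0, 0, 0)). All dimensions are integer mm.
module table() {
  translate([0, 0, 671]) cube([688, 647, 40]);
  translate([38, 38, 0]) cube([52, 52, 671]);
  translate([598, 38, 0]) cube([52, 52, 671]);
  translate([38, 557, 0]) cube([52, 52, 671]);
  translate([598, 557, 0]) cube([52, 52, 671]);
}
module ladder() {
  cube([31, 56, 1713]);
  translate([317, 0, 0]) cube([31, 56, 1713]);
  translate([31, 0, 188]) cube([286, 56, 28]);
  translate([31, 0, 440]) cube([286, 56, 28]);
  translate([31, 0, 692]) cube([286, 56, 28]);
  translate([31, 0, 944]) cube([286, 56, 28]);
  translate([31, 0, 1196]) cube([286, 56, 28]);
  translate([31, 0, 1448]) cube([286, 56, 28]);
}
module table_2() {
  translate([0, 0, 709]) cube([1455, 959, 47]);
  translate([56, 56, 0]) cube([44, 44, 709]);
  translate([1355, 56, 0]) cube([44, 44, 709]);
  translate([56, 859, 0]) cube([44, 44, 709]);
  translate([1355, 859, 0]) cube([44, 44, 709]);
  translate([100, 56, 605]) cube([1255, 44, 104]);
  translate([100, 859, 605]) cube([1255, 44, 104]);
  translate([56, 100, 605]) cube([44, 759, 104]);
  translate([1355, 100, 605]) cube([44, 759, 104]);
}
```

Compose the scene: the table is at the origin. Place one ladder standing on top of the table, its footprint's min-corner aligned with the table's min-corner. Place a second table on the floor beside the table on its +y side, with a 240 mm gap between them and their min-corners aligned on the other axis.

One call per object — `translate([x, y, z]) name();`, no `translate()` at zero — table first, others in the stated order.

table();
translate([0, 0, 711]) ladder();
translate([0, 887, 0]) table_2();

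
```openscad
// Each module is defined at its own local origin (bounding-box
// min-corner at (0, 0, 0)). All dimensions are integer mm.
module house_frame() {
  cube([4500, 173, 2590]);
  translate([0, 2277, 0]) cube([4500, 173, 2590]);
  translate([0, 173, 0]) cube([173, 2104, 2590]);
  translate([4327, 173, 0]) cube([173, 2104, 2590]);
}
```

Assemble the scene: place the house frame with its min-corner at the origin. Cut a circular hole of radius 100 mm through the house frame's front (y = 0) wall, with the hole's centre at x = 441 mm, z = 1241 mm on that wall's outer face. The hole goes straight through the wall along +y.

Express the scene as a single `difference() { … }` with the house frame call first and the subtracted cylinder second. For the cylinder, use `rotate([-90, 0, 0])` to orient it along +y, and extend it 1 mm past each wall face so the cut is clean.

difference() {
  house_frame();
  translate([441, -1, 1241]) rotate([-90, 0, 0]) cylinder(h = 175, r = 100);
}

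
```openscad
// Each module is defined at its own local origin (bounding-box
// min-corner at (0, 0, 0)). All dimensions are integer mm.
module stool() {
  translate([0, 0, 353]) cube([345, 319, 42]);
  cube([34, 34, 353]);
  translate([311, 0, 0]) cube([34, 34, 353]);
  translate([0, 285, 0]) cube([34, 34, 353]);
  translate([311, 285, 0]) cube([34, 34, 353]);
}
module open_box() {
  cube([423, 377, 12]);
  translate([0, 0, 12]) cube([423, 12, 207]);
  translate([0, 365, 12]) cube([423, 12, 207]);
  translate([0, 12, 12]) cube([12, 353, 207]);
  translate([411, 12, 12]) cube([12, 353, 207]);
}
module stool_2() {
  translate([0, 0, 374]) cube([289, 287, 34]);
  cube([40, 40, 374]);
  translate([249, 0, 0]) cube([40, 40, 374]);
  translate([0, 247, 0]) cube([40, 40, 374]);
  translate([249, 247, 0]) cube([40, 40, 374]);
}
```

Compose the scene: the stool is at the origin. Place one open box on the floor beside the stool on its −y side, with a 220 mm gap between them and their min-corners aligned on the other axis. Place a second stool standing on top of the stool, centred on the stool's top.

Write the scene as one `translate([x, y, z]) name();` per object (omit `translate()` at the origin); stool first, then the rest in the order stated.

stool();
translate([0, -597, 0]) open_box();
translate([28, 16, 395]) stool_2();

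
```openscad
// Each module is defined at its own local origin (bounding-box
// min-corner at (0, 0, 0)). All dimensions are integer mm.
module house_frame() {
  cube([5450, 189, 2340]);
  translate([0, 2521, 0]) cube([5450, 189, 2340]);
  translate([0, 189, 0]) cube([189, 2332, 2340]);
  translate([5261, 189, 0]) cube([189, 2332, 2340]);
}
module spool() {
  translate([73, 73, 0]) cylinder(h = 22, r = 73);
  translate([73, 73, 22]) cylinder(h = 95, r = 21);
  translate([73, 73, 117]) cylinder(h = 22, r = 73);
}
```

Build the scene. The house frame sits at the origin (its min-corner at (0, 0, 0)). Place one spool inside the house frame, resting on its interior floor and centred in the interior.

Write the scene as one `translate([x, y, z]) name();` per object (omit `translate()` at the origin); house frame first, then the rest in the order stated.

house_frame();
translate([2652, 1282, 0]) spool();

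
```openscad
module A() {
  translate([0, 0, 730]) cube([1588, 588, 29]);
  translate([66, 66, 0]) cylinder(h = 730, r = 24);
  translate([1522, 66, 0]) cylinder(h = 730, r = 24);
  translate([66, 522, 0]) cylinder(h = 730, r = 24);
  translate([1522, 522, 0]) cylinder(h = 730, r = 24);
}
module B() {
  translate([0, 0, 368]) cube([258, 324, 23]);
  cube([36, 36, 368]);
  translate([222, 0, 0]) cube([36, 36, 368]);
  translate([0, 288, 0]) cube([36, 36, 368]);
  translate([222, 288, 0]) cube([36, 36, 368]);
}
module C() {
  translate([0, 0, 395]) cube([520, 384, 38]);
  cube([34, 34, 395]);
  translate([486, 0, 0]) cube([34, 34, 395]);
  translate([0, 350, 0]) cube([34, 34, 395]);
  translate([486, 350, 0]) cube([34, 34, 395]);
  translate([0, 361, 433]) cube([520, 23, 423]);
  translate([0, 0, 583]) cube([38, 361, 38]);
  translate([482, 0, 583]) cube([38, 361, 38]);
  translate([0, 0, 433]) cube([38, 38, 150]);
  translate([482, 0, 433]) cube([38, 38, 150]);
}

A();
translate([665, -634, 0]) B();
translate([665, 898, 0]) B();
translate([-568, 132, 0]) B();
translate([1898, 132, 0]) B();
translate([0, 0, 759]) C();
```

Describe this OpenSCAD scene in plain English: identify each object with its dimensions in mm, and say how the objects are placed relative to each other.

A is a rectangular dining table. The top is 1588×588×29 mm with its upper surface at z = 759 mm. It stands on four round legs of 48 mm diameter, each leg's bounding box inset 42 mm from the nearest pair of top edges, running from the floor to the underside of the top.

B is a four-legged stool. The seat is a 258×324×23 mm slab whose top surface is at z = 391 mm; four square legs, each 36×36 mm in cross-section, run from the floor (z = 0) to the underside of the seat, each flush with a corner of the seat.

C is a chair: 520×384 mm seat, 38 mm thick, top at z = 433 mm, on four 34 mm square corner legs flush with the seat edges. A 23 mm thick backrest slab spans the full seat width, extending 423 mm above the seat top, its back face flush with the seat's +y edge. Two armrests of 38×38 mm section run along each side from the seat's front edge to the front of the backrest, top faces 188 mm above the seat top and outer faces flush with the seat's x-edges; a 38×38 mm post under the front of each armrest stands on the seat at the front corner.

Four stools sit around the table at the −y, +y, −x, +x sides. The chair is on top of the table.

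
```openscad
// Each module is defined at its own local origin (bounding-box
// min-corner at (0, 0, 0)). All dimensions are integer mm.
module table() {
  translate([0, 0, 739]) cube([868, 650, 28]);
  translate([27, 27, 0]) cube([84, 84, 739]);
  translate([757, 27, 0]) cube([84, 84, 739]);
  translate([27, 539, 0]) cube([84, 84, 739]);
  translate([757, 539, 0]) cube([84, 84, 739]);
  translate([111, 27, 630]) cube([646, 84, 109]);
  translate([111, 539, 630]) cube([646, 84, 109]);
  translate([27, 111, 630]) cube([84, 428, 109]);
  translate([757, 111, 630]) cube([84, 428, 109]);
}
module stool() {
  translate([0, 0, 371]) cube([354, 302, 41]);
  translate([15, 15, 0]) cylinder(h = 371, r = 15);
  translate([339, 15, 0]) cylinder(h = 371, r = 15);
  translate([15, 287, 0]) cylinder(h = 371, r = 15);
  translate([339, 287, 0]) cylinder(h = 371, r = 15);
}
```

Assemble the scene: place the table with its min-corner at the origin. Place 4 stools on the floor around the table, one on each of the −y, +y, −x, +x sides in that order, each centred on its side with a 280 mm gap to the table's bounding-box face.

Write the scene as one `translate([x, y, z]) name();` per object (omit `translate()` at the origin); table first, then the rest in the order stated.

table();
translate([257, -582, 0]) stool();
translate([257, 930, 0]) stool();
translate([-634, 174, 0]) stool();
translate([1148, 174, 0]) stool();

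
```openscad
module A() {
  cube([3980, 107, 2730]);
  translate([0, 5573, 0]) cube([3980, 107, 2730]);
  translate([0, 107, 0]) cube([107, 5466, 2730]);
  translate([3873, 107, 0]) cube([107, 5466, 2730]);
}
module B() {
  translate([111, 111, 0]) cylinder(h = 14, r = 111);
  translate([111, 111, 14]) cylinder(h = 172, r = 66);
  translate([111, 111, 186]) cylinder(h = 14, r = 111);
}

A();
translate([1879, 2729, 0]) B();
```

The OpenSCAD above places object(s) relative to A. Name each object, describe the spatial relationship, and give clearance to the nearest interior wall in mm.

Clearances: x = 1772, y = 2622; minimum 1772 mm.

A is a house frame. B is a spool. The spool sits inside the house frame, centred. The clearance to the nearest interior wall is 1772 mm.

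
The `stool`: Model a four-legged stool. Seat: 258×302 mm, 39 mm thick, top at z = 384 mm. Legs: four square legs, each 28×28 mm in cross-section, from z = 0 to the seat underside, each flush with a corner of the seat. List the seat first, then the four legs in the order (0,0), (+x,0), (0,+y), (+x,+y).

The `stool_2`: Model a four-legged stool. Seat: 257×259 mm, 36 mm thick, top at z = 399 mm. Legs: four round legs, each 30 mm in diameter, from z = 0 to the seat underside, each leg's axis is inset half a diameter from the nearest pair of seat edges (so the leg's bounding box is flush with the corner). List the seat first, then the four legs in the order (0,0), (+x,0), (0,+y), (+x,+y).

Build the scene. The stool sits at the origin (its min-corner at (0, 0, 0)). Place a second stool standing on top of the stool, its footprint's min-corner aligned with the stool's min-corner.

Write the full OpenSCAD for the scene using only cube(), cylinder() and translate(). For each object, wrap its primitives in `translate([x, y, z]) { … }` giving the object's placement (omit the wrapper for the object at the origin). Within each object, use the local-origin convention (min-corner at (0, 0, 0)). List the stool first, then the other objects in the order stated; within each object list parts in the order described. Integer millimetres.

translate([0, 0, 345]) cube([258, 302, 39]);
cube([28, 28, 345]);
translate([230, 0, 0]) cube([28, 28, 345]);
translate([0, 274, 0]) cube([28, 28, 345]);
translate([230, 274, 0]) cube([28, 28, 345]);
translate([0, 0, 384]) {
  translate([0, 0, 363]) cube([257, 259, 36]);
  translate([15, 15, 0]) cylinder(h = 363, r = 15);
  translate([242, 15, 0]) cylinder(h = 363, r = 15);
  translate([15, 244, 0]) cylinder(h = 363, r = 15);
  translate([242, 244, 0]) cylinder(h = 363, r = 15);
}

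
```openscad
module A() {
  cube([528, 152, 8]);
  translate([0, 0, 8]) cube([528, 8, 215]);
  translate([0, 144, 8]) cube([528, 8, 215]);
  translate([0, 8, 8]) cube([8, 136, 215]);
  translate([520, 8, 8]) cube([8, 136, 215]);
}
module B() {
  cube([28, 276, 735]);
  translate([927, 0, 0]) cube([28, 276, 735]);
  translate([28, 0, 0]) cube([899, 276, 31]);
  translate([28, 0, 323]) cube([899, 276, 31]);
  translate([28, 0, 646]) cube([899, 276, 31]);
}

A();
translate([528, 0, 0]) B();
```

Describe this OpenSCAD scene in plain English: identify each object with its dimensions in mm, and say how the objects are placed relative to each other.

A is an open-topped rectangular box: outside dimensions 528×152×223 mm, with a uniform wall and base thickness of 8 mm. The base is a full 528×152 slab on the floor; four walls sit on top of the base. The front and back walls (the −y and +y sides) span the full width; the two side walls fit between them.

B is an open bookshelf. Two side panels, each 28 mm thick, 276 mm deep and 735 mm tall, stand 955 mm apart (outside-to-outside). Between them sit 3 shelves, each 31 mm thick and 276 mm deep, spanning the full gap between the sides. The bottom shelf rests on the floor (its underside at z = 0) and the clear gap between one shelf's top and the next shelf's underside is 292 mm.

The bookshelf is against the open box's +x side, with their −y faces flush.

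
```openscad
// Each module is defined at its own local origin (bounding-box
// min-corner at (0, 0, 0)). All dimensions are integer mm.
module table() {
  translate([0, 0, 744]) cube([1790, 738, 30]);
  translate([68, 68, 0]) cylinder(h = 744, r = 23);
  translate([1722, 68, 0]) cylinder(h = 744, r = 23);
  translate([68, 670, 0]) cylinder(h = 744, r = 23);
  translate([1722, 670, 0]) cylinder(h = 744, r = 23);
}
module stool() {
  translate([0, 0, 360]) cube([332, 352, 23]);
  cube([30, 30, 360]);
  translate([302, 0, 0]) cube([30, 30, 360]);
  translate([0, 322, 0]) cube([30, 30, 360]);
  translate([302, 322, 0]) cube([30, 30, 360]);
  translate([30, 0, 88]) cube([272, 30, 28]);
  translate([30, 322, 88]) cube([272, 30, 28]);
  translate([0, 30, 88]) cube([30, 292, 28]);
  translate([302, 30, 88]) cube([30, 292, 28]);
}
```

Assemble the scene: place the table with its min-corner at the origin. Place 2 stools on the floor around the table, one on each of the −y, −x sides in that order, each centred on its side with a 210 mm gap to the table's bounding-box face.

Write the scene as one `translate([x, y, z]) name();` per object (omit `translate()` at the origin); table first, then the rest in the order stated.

table();
translate([729, -562, 0]) stool();
translate([-542, 193, 0]) stool();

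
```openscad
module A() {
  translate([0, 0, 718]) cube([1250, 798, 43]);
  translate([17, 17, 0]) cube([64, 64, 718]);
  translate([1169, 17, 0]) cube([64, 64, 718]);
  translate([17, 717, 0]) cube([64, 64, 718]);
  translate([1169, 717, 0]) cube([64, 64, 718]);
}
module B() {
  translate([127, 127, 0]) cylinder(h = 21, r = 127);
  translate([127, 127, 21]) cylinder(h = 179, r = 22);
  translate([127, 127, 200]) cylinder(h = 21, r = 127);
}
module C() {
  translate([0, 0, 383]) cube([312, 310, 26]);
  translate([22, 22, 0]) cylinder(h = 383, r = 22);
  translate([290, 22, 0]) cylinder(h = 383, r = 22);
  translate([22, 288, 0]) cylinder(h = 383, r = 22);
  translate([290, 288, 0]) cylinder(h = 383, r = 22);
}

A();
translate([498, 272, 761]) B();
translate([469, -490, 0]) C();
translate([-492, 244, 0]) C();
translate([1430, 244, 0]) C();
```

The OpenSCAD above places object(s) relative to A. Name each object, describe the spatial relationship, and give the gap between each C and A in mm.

Each stool's nearest face is 180 mm from the table's bounding box.

A is a table. B is a spool. C is a stool. The spool is on top of the table, centred. Three stools sit around the table at the −y, −x, +x sides. The gap between each stool and the table is 180 mm.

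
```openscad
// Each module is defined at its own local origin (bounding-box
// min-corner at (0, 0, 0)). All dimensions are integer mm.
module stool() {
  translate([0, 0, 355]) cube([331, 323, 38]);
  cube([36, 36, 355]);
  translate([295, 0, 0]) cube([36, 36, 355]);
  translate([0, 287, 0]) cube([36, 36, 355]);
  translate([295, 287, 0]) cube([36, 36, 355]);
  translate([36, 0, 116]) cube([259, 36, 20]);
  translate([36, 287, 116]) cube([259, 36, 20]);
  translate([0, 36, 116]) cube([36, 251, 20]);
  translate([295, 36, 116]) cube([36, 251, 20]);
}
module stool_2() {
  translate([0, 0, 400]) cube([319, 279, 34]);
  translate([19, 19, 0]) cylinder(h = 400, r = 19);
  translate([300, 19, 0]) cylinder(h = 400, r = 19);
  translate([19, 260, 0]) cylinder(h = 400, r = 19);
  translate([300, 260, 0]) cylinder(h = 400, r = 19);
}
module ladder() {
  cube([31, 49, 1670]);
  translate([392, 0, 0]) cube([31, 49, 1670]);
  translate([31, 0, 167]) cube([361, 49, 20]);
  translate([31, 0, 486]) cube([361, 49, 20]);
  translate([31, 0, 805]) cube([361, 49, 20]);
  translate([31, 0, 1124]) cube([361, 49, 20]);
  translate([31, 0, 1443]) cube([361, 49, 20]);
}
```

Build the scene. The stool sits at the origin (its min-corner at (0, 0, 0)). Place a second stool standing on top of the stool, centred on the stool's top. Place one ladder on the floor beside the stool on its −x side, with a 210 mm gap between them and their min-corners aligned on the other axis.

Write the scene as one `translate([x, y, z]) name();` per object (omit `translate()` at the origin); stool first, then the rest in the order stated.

stool();
translate([6, 22, 393]) stool_2();
translate([-633, 0, 0]) ladder();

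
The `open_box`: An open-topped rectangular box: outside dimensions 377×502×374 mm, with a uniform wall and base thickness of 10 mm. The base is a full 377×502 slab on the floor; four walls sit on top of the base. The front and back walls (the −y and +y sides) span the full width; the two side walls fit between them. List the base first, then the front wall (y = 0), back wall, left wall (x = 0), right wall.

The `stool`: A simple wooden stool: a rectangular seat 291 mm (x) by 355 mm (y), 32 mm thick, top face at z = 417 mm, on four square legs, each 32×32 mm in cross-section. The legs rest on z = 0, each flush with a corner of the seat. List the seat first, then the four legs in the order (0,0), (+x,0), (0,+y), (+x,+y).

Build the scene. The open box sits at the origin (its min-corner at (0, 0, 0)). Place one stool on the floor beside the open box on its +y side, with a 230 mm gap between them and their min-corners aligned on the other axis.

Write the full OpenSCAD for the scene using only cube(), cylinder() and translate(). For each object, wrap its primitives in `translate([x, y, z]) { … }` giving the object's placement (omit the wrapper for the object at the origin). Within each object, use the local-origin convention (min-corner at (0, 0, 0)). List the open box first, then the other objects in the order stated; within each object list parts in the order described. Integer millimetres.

cube([377, 502, 10]);
translate([0, 0, 10]) cube([377, 10, 364]);
translate([0, 492, 10]) cube([377, 10, 364]);
translate([0, 10, 10]) cube([10, 482, 364]);
translate([367, 10, 10]) cube([10, 482, 364]);
translate([0, 732, 0]) {
  translate([0, 0, 385]) cube([291, 355, 32]);
  cube([32, 32, 385]);
  translate([259, 0, 0]) cube([32, 32, 385]);
  translate([0, 323, 0]) cube([32, 32, 385]);
  translate([259, 323, 0]) cube([32, 32, 385]);
}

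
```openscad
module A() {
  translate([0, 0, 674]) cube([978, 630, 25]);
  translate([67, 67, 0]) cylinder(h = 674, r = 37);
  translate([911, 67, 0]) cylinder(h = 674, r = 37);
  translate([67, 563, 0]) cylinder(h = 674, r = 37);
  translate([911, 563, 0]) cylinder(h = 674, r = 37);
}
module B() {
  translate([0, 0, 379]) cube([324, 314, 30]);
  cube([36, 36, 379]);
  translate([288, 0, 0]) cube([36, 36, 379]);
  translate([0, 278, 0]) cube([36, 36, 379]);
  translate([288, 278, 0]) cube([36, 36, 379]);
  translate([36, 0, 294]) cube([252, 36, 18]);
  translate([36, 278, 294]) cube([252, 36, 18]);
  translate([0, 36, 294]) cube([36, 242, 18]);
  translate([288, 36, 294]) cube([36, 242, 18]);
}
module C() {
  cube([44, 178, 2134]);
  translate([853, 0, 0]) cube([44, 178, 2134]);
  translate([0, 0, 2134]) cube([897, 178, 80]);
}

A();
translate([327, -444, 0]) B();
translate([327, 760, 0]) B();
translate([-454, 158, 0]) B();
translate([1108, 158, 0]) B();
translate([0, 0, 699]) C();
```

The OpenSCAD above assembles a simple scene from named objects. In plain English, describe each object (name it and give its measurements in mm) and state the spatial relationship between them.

A is a rectangular dining table. The top is 978×630×25 mm with its upper surface at z = 699 mm. It stands on four round legs of 74 mm diameter, each leg's bounding box inset 30 mm from the nearest pair of top edges, running from the floor to the underside of the top.

B is a four-legged stool. The seat is a 324×314×30 mm slab whose top surface is at z = 409 mm; four square legs, each 36×36 mm in cross-section, run from the floor (z = 0) to the underside of the seat, each flush with a corner of the seat. Four stretchers, 36 mm wide and 18 mm tall, connect adjacent legs with their undersides at z = 294 mm, each running between the inner faces of the legs it joins and aligned with the legs' outer faces on the other axis.

C is a door frame. The clear opening is 809 mm wide and 2134 mm high. Two 44 mm wide jambs, 178 mm deep, stand either side of the opening from the floor to the top of the opening. A 80 mm thick head sits across the top of both jambs, spanning the full outside width of the frame.

Four stools sit around the table at the −y, +y, −x, +x sides. The door frame is on top of the table.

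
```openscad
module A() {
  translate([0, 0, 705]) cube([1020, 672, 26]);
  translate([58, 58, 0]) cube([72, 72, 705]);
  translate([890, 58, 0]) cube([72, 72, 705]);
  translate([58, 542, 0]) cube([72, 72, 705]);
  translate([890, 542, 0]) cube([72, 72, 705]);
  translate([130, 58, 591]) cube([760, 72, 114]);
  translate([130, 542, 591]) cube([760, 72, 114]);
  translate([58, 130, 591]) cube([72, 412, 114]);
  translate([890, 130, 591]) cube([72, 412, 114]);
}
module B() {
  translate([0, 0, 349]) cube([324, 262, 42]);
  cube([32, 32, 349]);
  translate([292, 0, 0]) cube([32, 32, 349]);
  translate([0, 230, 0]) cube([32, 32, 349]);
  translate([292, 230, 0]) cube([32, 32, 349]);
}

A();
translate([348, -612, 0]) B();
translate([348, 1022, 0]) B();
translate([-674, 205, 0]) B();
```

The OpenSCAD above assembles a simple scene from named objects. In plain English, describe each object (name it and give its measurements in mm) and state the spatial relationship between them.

A is a table with a 1020×672 mm rectangular top, 26 mm thick, top surface at z = 731 mm, supported by four 72×72 mm square legs, each inset 58 mm from the nearest pair of top edges, running from the floor. Four apron rails, 72 mm thick and 114 mm tall, run between adjacent legs with their top edges flush with the underside of the top and their outer faces flush with the legs' outer faces.

B is a four-legged stool. The seat is a 324×262×42 mm slab whose top surface is at z = 391 mm; four square legs, each 32×32 mm in cross-section, run from the floor (z = 0) to the underside of the seat, each flush with a corner of the seat.

Three stools sit around the table at the −y, +y, −x sides.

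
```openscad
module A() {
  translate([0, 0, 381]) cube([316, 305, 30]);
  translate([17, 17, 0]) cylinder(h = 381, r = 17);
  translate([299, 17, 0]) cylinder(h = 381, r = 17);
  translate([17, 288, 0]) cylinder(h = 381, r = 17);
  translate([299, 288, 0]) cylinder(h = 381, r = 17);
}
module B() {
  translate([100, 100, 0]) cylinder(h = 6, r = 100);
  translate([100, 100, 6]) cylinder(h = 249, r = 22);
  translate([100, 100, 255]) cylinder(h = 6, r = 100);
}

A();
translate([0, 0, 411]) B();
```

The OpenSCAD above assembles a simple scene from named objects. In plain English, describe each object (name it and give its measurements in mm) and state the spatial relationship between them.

A is a simple wooden stool: a rectangular seat 316 mm (x) by 305 mm (y), 30 mm thick, top face at z = 411 mm, on four round legs, each 34 mm in diameter. The legs rest on z = 0, each leg's axis is inset half a diameter from the nearest pair of seat edges (so the leg's bounding box is flush with the corner).

B is a spool: two coaxial disc flanges of radius 100 mm and thickness 6 mm, joined by a core cylinder of radius 22 mm and height 249 mm. The lower flange rests on z = 0 and the three cylinders share a vertical axis.

The spool is on top of the stool.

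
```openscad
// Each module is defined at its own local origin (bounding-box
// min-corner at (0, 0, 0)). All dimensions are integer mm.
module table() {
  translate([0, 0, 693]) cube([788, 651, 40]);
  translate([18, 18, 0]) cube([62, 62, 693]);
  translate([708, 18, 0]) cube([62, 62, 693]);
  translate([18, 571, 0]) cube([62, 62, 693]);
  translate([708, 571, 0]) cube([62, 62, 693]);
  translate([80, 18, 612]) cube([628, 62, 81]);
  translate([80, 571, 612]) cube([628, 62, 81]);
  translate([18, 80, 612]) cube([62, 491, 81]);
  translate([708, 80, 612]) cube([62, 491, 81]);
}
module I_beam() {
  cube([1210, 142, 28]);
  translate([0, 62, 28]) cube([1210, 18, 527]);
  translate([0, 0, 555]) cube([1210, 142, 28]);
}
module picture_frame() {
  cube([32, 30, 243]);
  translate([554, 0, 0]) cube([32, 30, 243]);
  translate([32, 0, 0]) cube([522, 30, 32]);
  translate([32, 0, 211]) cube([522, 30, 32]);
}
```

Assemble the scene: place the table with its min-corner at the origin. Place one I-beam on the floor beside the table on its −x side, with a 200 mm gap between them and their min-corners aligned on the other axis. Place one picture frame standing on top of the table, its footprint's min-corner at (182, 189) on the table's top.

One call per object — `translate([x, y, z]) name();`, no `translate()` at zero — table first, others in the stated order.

table();
translate([-1410, 0, 0]) I_beam();
translate([182, 189, 733]) picture_frame();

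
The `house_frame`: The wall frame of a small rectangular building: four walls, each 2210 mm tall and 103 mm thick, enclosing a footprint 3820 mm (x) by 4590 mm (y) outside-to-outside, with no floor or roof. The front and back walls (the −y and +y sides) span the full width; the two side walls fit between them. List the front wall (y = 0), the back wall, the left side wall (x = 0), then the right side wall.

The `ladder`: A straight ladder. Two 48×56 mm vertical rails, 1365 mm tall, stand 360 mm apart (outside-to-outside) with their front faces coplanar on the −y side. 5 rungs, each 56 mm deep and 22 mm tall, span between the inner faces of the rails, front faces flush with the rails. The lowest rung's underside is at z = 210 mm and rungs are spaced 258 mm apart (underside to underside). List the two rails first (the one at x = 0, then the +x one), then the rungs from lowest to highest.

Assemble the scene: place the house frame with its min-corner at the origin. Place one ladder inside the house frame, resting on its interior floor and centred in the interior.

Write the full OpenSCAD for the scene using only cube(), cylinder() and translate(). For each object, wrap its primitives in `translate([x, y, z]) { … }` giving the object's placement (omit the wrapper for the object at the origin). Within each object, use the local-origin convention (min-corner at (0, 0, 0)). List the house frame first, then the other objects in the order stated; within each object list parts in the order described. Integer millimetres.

cube([3820, 103, 2210]);
translate([0, 4487, 0]) cube([3820, 103, 2210]);
translate([0, 103, 0]) cube([103, 4384, 2210]);
translate([3717, 103, 0]) cube([103, 4384, 2210]);
translate([1730, 2267, 0]) {
  cube([48, 56, 1365]);
  translate([312, 0, 0]) cube([48, 56, 1365]);
  translate([48, 0, 210]) cube([264, 56, 22]);
  translate([48, 0, 468]) cube([264, 56, 22]);
  translate([48, 0, 726]) cube([264, 56, 22]);
  translate([48, 0, 984]) cube([264, 56, 22]);
  translate([48, 0, 1242]) cube([264, 56, 22]);
}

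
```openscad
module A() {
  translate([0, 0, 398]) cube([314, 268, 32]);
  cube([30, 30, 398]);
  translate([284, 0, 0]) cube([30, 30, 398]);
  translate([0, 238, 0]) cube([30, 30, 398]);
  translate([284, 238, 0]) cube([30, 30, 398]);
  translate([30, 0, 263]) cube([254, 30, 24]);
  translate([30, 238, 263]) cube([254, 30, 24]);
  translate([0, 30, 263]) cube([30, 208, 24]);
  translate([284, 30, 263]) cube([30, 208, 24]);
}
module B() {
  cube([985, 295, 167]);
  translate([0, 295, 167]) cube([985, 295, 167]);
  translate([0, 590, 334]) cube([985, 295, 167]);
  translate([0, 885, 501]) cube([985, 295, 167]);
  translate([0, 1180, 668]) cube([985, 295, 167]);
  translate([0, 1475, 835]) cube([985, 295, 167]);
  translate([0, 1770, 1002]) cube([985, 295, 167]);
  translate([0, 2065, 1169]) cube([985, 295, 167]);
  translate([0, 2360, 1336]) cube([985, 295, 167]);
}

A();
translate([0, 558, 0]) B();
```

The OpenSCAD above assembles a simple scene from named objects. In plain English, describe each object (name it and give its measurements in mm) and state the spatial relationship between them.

A is a simple wooden stool: a rectangular seat 314 mm (x) by 268 mm (y), 32 mm thick, top face at z = 430 mm, on four square legs, each 30×30 mm in cross-section. The legs rest on z = 0, each flush with a corner of the seat. Four stretchers, 30 mm wide and 24 mm tall, connect adjacent legs with their undersides at z = 263 mm, each running between the inner faces of the legs it joins and aligned with the legs' outer faces on the other axis.

B is a run of 9 identical solid stair steps. Each tread is 985×295 mm and each step block is 167 mm high. Step 1 rests on the floor; step k is offset from step 1 by (k−1)×295 mm in y and (k−1)×167 mm in z.

The staircase is on the floor beside the stool on its +y side.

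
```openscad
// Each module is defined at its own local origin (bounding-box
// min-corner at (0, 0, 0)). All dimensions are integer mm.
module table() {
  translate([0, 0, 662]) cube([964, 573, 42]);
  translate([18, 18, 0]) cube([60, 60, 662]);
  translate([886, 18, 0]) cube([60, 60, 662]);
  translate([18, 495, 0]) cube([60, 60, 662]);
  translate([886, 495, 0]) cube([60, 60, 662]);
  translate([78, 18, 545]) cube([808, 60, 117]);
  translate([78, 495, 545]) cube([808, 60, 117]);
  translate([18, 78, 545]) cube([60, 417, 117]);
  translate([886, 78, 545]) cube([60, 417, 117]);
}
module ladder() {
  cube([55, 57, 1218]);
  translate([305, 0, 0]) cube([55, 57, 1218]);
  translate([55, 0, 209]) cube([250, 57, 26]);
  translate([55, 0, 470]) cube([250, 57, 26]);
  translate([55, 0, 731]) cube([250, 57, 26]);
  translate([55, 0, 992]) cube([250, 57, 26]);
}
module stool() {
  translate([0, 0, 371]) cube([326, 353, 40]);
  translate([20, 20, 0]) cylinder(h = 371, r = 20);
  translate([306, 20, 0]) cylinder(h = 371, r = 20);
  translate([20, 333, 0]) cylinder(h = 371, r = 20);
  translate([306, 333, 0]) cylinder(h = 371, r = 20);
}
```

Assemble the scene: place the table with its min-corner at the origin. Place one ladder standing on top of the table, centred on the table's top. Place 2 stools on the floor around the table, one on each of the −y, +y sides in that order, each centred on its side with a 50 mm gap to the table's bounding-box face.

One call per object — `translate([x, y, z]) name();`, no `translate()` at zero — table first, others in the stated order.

table();
translate([302, 258, 704]) ladder();
translate([319, -403, 0]) stool();
translate([319, 623, 0]) stool();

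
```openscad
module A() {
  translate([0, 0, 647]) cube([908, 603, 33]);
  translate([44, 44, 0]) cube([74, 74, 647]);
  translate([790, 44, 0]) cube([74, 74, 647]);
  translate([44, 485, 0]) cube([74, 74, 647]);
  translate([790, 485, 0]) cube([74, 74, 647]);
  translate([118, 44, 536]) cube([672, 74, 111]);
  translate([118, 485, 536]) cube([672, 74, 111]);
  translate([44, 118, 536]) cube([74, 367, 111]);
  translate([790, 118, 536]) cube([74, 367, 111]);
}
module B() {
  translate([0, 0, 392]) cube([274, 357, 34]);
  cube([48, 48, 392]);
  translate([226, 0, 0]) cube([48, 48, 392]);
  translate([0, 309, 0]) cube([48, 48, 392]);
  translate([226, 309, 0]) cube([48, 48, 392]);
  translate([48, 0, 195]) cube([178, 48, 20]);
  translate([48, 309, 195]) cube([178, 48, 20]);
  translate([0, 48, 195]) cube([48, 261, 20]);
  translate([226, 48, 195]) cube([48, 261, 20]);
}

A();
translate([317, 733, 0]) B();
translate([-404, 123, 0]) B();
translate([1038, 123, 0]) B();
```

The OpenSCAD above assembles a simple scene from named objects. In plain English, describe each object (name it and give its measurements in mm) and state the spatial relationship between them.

A is a rectangular dining table. The top is 908×603×33 mm with its upper surface at z = 680 mm. It stands on four 74×74 mm square legs, each inset 44 mm from the nearest pair of top edges, running from the floor to the underside of the top. Four apron rails, 74 mm thick and 111 mm tall, run between adjacent legs with their top edges flush with the underside of the top and their outer faces flush with the legs' outer faces.

B is a four-legged stool. The seat is a 274×357×34 mm slab whose top surface is at z = 426 mm; four square legs, each 48×48 mm in cross-section, run from the floor (z = 0) to the underside of the seat, each flush with a corner of the seat. Four stretchers, 48 mm wide and 20 mm tall, connect adjacent legs with their undersides at z = 195 mm, each running between the inner faces of the legs it joins and aligned with the legs' outer faces on the other axis.

Three stools sit around the table at the +y, −x, +x sides.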